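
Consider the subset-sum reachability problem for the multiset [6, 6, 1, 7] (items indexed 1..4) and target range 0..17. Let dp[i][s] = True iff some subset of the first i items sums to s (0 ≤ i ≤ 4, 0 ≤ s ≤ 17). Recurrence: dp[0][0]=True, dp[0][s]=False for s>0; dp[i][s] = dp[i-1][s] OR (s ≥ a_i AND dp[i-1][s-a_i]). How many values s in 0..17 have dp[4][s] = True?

8

i\s   0   1   2   3   4   5   6   7   8   9  10  11  12  13  14  15  16  17
  0   T   F   F   F   F   F   F   F   F   F   F   F   F   F   F   F   F   F
  1   T   F   F   F   F   F   T   F   F   F   F   F   F   F   F   F   F   F
  2   T   F   F   F   F   F   T   F   F   F   F   F   T   F   F   F   F   F
  3   T   T   F   F   F   F   T   T   F   F   F   F   T   T   F   F   F   F
  4   T   T   F   F   F   F   T   T   T   F   F   F   T   T   T   F   F   F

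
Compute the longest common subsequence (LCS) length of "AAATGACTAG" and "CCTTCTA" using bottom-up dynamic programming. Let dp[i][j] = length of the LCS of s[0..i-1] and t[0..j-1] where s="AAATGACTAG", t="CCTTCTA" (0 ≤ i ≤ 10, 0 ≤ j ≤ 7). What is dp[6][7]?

2

   ''  C  C  T  T  C  T  A
''  0  0  0  0  0  0  0  0
 A  0  0  0  0  0  0  0  1
 A  0  0  0  0  0  0  0  1
 A  0  0  0  0  0  0  0  1
 T  0  0  0  1  1  1  1  1
 G  0  0  0  1  1  1  1  1
 A  0  0  0  1  1  1  1  2
 C  0  1  1  1  1  2  2  2
 T  0  1  1  2  2  2  3  3
 A  0  1  1  2  2  2  3  4
 G  0  1  1  2  2  2  3  4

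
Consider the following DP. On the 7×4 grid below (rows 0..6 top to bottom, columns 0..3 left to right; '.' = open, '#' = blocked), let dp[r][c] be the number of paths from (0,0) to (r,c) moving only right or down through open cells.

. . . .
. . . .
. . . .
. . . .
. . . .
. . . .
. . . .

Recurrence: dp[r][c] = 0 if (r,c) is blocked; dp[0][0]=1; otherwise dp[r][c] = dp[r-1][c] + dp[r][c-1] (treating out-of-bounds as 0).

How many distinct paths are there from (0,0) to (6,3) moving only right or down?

r\c   0   1   2   3
  0   1   1   1   1
  1   1   2   3   4
  2   1   3   6  10
  3   1   4  10  20
  4   1   5  15  35
  5   1   6  21  56
  6   1   7  28  84

84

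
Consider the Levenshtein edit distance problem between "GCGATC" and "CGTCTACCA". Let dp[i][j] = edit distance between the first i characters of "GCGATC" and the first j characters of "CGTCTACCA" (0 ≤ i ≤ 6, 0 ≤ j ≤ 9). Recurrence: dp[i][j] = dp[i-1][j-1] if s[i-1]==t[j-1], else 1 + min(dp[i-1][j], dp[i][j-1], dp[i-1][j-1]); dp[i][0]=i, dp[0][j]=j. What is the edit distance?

   ''  C  G  T  C  T  A  C  C  A
''  0  1  2  3  4  5  6  7  8  9
 G  1  1  1  2  3  4  5  6  7  8
 C  2  1  2  2  2  3  4  5  6  7
 G  3  2  1  2  3  3  4  5  6  7
 A  4  3  2  2  3  4  3  4  5  6
 T  5  4  3  2  3  3  4  4  5  6
 C  6  5  4  3  2  3  4  4  4  5

5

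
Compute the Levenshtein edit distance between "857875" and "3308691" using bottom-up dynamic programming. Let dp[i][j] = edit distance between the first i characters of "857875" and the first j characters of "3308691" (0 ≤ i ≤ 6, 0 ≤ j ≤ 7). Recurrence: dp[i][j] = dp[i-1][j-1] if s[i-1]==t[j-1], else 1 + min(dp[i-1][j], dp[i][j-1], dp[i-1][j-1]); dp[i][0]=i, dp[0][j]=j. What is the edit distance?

   ''  3  3  0  8  6  9  1
''  0  1  2  3  4  5  6  7
 8  1  1  2  3  3  4  5  6
 5  2  2  2  3  4  4  5  6
 7  3  3  3  3  4  5  5  6
 8  4  4  4  4  3  4  5  6
 7  5  5  5  5  4  4  5  6
 5  6  6  6  6  5  5  5  6

6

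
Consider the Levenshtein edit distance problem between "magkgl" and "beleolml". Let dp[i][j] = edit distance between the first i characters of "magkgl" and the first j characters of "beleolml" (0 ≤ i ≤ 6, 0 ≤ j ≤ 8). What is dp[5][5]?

5

   ''  b  e  l  e  o  l  m  l
''  0  1  2  3  4  5  6  7  8
 m  1  1  2  3  4  5  6  6  7
 a  2  2  2  3  4  5  6  7  7
 g  3  3  3  3  4  5  6  7  8
 k  4  4  4  4  4  5  6  7  8
 g  5  5  5  5  5  5  6  7  8
 l  6  6  6  5  6  6  5  6  7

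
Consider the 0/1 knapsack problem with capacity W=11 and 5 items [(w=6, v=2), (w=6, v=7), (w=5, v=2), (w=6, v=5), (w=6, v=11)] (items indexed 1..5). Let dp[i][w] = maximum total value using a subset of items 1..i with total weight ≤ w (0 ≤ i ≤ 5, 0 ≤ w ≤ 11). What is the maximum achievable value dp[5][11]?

i\w   0   1   2   3   4   5   6   7   8   9  10  11
  0   0   0   0   0   0   0   0   0   0   0   0   0
  1   0   0   0   0   0   0   2   2   2   2   2   2
  2   0   0   0   0   0   0   7   7   7   7   7   7
  3   0   0   0   0   0   2   7   7   7   7   7   9
  4   0   0   0   0   0   2   7   7   7   7   7   9
  5   0   0   0   0   0   2  11  11  11  11  11  13

13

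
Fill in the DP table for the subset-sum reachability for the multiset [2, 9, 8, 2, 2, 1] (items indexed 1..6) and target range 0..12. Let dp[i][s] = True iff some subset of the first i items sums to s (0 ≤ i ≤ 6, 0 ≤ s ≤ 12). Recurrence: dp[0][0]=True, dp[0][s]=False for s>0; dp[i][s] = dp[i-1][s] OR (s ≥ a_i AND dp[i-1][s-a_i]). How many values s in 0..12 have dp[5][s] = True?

i\s   0   1   2   3   4   5   6   7   8   9  10  11  12
  0   T   F   F   F   F   F   F   F   F   F   F   F   F
  1   T   F   T   F   F   F   F   F   F   F   F   F   F
  2   T   F   T   F   F   F   F   F   F   T   F   T   F
  3   T   F   T   F   F   F   F   F   T   T   T   T   F
  4   T   F   T   F   T   F   F   F   T   T   T   T   T
  5   T   F   T   F   T   F   T   F   T   T   T   T   T
  6   T   T   T   T   T   T   T   T   T   T   T   T   T

9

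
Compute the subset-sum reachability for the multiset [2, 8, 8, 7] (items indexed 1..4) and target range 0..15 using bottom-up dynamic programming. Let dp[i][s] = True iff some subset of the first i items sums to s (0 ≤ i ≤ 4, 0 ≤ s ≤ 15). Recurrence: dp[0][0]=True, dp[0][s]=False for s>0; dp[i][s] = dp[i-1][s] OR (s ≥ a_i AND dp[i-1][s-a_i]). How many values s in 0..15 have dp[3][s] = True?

i\s   0   1   2   3   4   5   6   7   8   9  10  11  12  13  14  15
  0   T   F   F   F   F   F   F   F   F   F   F   F   F   F   F   F
  1   T   F   T   F   F   F   F   F   F   F   F   F   F   F   F   F
  2   T   F   T   F   F   F   F   F   T   F   T   F   F   F   F   F
  3   T   F   T   F   F   F   F   F   T   F   T   F   F   F   F   F
  4   T   F   T   F   F   F   F   T   T   T   T   F   F   F   F   T

4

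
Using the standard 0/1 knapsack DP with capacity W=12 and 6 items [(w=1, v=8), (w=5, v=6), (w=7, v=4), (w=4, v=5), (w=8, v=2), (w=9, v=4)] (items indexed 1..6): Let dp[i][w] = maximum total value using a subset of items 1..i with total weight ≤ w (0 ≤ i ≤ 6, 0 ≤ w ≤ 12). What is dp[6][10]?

i\w   0   1   2   3   4   5   6   7   8   9  10  11  12
  0   0   0   0   0   0   0   0   0   0   0   0   0   0
  1   0   8   8   8   8   8   8   8   8   8   8   8   8
  2   0   8   8   8   8   8  14  14  14  14  14  14  14
  3   0   8   8   8   8   8  14  14  14  14  14  14  14
  4   0   8   8   8   8  13  14  14  14  14  19  19  19
  5   0   8   8   8   8  13  14  14  14  14  19  19  19
  6   0   8   8   8   8  13  14  14  14  14  19  19  19

19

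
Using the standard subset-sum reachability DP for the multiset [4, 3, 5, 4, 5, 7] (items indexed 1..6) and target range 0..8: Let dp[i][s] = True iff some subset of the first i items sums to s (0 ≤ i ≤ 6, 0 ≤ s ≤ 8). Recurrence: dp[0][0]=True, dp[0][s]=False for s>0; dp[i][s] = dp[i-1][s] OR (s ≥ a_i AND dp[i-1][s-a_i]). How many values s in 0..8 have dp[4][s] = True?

6

i\s   0   1   2   3   4   5   6   7   8
  0   T   F   F   F   F   F   F   F   F
  1   T   F   F   F   T   F   F   F   F
  2   T   F   F   T   T   F   F   T   F
  3   T   F   F   T   T   T   F   T   T
  4   T   F   F   T   T   T   F   T   T
  5   T   F   F   T   T   T   F   T   T
  6   T   F   F   T   T   T   F   T   T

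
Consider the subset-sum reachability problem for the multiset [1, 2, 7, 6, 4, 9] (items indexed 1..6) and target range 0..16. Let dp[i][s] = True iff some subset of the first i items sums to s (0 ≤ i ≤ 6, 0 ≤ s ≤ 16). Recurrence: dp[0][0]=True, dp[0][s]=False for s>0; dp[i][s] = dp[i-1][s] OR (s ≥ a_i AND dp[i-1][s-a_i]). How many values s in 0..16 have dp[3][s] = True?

i\s   0   1   2   3   4   5   6   7   8   9  10  11  12  13  14  15  16
  0   T   F   F   F   F   F   F   F   F   F   F   F   F   F   F   F   F
  1   T   T   F   F   F   F   F   F   F   F   F   F   F   F   F   F   F
  2   T   T   T   T   F   F   F   F   F   F   F   F   F   F   F   F   F
  3   T   T   T   T   F   F   F   T   T   T   T   F   F   F   F   F   F
  4   T   T   T   T   F   F   T   T   T   T   T   F   F   T   T   T   T
  5   T   T   T   T   T   T   T   T   T   T   T   T   T   T   T   T   T
  6   T   T   T   T   T   T   T   T   T   T   T   T   T   T   T   T   T

8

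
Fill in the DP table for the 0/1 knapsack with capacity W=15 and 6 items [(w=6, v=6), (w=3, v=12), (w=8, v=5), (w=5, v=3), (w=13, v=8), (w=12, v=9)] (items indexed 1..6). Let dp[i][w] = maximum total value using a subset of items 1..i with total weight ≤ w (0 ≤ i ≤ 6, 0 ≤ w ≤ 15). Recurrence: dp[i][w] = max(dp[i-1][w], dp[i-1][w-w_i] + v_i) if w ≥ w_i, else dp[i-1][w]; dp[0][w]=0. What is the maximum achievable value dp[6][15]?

i\w   0   1   2   3   4   5   6   7   8   9  10  11  12  13  14  15
  0   0   0   0   0   0   0   0   0   0   0   0   0   0   0   0   0
  1   0   0   0   0   0   0   6   6   6   6   6   6   6   6   6   6
  2   0   0   0  12  12  12  12  12  12  18  18  18  18  18  18  18
  3   0   0   0  12  12  12  12  12  12  18  18  18  18  18  18  18
  4   0   0   0  12  12  12  12  12  15  18  18  18  18  18  21  21
  5   0   0   0  12  12  12  12  12  15  18  18  18  18  18  21  21
  6   0   0   0  12  12  12  12  12  15  18  18  18  18  18  21  21

21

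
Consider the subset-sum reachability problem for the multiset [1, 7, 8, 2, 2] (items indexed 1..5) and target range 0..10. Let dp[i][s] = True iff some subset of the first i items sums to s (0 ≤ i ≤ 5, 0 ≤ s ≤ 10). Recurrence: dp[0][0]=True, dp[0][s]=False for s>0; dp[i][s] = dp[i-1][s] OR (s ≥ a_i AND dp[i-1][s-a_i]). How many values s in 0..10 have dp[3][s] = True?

5

i\s   0   1   2   3   4   5   6   7   8   9  10
  0   T   F   F   F   F   F   F   F   F   F   F
  1   T   T   F   F   F   F   F   F   F   F   F
  2   T   T   F   F   F   F   F   T   T   F   F
  3   T   T   F   F   F   F   F   T   T   T   F
  4   T   T   T   T   F   F   F   T   T   T   T
  5   T   T   T   T   T   T   F   T   T   T   T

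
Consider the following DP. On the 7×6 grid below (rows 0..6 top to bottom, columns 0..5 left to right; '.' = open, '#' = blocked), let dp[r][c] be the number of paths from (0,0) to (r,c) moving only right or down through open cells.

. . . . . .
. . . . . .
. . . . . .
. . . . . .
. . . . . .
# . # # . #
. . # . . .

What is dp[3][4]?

r\c   0   1   2   3   4   5
  0   1   1   1   1   1   1
  1   1   2   3   4   5   6
  2   1   3   6  10  15  21
  3   1   4  10  20  35  56
  4   1   5  15  35  70 126
  5   0   5   0   0  70   0
  6   0   5   0   0  70  70

35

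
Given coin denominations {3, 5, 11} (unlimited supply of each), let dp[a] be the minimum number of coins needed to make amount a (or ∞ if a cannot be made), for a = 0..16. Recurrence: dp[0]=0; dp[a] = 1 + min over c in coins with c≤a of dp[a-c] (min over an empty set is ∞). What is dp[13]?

 a  0  1  2  3  4  5  6  7  8  9 10 11 12 13 14 15 16
dp  0  -  -  1  -  1  2  -  2  3  2  1  4  3  2  3  2
(- denotes ∞ / unreachable)

3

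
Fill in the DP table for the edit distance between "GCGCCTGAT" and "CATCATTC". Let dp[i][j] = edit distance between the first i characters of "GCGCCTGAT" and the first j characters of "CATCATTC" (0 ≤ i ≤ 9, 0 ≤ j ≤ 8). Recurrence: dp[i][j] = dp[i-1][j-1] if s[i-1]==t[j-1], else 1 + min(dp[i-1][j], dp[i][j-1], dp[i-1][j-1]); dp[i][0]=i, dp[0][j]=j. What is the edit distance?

7

   ''  C  A  T  C  A  T  T  C
''  0  1  2  3  4  5  6  7  8
 G  1  1  2  3  4  5  6  7  8
 C  2  1  2  3  3  4  5  6  7
 G  3  2  2  3  4  4  5  6  7
 C  4  3  3  3  3  4  5  6  6
 C  5  4  4  4  3  4  5  6  6
 T  6  5  5  4  4  4  4  5  6
 G  7  6  6  5  5  5  5  5  6
 A  8  7  6  6  6  5  6  6  6
 T  9  8  7  6  7  6  5  6  7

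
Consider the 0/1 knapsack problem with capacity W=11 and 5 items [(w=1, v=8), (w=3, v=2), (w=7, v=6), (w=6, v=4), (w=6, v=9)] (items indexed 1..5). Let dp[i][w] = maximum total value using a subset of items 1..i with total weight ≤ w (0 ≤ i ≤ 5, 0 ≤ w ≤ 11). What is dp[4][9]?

i\w   0   1   2   3   4   5   6   7   8   9  10  11
  0   0   0   0   0   0   0   0   0   0   0   0   0
  1   0   8   8   8   8   8   8   8   8   8   8   8
  2   0   8   8   8  10  10  10  10  10  10  10  10
  3   0   8   8   8  10  10  10  10  14  14  14  16
  4   0   8   8   8  10  10  10  12  14  14  14  16
  5   0   8   8   8  10  10  10  17  17  17  19  19

14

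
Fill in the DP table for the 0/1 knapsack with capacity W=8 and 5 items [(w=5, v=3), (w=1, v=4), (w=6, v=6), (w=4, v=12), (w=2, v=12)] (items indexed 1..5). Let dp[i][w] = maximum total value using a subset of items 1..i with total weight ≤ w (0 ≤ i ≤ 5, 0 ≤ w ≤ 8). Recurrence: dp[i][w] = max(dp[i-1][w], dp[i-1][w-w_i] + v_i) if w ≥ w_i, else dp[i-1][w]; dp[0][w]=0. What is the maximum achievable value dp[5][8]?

28

i\w   0   1   2   3   4   5   6   7   8
  0   0   0   0   0   0   0   0   0   0
  1   0   0   0   0   0   3   3   3   3
  2   0   4   4   4   4   4   7   7   7
  3   0   4   4   4   4   4   7  10  10
  4   0   4   4   4  12  16  16  16  16
  5   0   4  12  16  16  16  24  28  28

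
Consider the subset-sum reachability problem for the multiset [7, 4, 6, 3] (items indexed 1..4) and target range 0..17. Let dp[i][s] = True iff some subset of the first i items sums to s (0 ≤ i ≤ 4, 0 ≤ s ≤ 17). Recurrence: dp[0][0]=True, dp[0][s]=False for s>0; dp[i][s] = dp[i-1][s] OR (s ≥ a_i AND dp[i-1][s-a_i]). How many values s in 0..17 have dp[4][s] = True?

i\s   0   1   2   3   4   5   6   7   8   9  10  11  12  13  14  15  16  17
  0   T   F   F   F   F   F   F   F   F   F   F   F   F   F   F   F   F   F
  1   T   F   F   F   F   F   F   T   F   F   F   F   F   F   F   F   F   F
  2   T   F   F   F   T   F   F   T   F   F   F   T   F   F   F   F   F   F
  3   T   F   F   F   T   F   T   T   F   F   T   T   F   T   F   F   F   T
  4   T   F   F   T   T   F   T   T   F   T   T   T   F   T   T   F   T   T

12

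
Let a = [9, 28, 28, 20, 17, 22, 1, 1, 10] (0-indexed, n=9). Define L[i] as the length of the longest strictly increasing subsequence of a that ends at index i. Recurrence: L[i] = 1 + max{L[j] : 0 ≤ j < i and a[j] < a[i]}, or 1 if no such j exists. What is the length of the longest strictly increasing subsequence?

3

   i    0    1    2    3    4    5    6    7    8
a[i]    9   28   28   20   17   22    1    1   10
L[i]    1    2    2    2    2    3    1    1    2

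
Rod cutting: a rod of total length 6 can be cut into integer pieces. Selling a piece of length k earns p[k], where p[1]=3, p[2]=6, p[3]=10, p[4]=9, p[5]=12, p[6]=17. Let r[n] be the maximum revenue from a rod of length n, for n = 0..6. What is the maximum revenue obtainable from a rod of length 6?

   n    0    1    2    3    4    5    6
r[n]    0    3    6   10   13   16   20

20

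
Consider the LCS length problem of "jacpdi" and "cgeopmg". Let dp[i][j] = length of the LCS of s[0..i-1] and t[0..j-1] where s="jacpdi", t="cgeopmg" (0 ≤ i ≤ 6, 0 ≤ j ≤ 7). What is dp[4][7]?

2

   ''  c  g  e  o  p  m  g
''  0  0  0  0  0  0  0  0
 j  0  0  0  0  0  0  0  0
 a  0  0  0  0  0  0  0  0
 c  0  1  1  1  1  1  1  1
 p  0  1  1  1  1  2  2  2
 d  0  1  1  1  1  2  2  2
 i  0  1  1  1  1  2  2  2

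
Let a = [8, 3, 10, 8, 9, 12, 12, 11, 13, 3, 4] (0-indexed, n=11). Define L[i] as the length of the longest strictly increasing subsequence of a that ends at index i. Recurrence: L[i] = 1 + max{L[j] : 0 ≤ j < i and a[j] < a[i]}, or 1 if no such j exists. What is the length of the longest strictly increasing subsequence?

   i    0    1    2    3    4    5    6    7    8    9   10
a[i]    8    3   10    8    9   12   12   11   13    3    4
L[i]    1    1    2    2    3    4    4    4    5    1    2

5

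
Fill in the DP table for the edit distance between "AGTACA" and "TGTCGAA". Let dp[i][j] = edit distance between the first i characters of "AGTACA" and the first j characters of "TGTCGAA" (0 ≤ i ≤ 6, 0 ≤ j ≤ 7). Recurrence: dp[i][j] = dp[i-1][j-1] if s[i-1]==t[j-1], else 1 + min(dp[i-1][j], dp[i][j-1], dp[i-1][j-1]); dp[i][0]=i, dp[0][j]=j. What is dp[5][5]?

3

   ''  T  G  T  C  G  A  A
''  0  1  2  3  4  5  6  7
 A  1  1  2  3  4  5  5  6
 G  2  2  1  2  3  4  5  6
 T  3  2  2  1  2  3  4  5
 A  4  3  3  2  2  3  3  4
 C  5  4  4  3  2  3  4  4
 A  6  5  5  4  3  3  3  4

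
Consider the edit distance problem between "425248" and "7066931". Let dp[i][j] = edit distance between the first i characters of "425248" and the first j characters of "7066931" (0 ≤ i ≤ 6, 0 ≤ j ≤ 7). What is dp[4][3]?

   ''  7  0  6  6  9  3  1
''  0  1  2  3  4  5  6  7
 4  1  1  2  3  4  5  6  7
 2  2  2  2  3  4  5  6  7
 5  3  3  3  3  4  5  6  7
 2  4  4  4  4  4  5  6  7
 4  5  5  5  5  5  5  6  7
 8  6  6  6  6  6  6  6  7

4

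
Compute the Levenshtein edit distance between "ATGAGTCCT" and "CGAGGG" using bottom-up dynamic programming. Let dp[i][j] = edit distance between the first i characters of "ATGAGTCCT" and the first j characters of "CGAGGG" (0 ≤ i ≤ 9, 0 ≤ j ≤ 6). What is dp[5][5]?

3

   ''  C  G  A  G  G  G
''  0  1  2  3  4  5  6
 A  1  1  2  2  3  4  5
 T  2  2  2  3  3  4  5
 G  3  3  2  3  3  3  4
 A  4  4  3  2  3  4  4
 G  5  5  4  3  2  3  4
 T  6  6  5  4  3  3  4
 C  7  6  6  5  4  4  4
 C  8  7  7  6  5  5  5
 T  9  8  8  7  6  6  6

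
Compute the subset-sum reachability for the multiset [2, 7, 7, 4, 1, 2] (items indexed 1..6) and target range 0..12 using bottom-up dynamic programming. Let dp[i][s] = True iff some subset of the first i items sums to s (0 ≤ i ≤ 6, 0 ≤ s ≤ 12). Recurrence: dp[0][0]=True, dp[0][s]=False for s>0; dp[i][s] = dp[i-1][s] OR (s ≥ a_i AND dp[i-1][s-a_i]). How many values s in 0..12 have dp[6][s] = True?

i\s   0   1   2   3   4   5   6   7   8   9  10  11  12
  0   T   F   F   F   F   F   F   F   F   F   F   F   F
  1   T   F   T   F   F   F   F   F   F   F   F   F   F
  2   T   F   T   F   F   F   F   T   F   T   F   F   F
  3   T   F   T   F   F   F   F   T   F   T   F   F   F
  4   T   F   T   F   T   F   T   T   F   T   F   T   F
  5   T   T   T   T   T   T   T   T   T   T   T   T   T
  6   T   T   T   T   T   T   T   T   T   T   T   T   T

13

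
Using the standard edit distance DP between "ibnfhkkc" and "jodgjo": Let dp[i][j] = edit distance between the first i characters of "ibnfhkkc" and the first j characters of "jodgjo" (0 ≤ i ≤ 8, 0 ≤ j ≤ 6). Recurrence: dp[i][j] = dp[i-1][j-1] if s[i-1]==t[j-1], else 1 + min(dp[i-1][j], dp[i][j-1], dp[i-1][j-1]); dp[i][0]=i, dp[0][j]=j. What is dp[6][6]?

   ''  j  o  d  g  j  o
''  0  1  2  3  4  5  6
 i  1  1  2  3  4  5  6
 b  2  2  2  3  4  5  6
 n  3  3  3  3  4  5  6
 f  4  4  4  4  4  5  6
 h  5  5  5  5  5  5  6
 k  6  6  6  6  6  6  6
 k  7  7  7  7  7  7  7
 c  8  8  8  8  8  8  8

6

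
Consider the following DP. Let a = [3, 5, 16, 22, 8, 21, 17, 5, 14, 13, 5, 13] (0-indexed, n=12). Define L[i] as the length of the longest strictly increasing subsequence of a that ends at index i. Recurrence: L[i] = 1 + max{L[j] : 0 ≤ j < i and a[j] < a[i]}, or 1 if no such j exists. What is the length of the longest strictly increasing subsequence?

4

   i    0    1    2    3    4    5    6    7    8    9   10   11
a[i]    3    5   16   22    8   21   17    5   14   13    5   13
L[i]    1    2    3    4    3    4    4    2    4    4    2    4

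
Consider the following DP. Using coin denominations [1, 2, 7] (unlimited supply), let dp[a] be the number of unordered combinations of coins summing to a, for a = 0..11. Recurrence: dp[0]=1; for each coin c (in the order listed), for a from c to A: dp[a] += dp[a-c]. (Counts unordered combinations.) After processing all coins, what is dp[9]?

after  coin     0     1     2     3     4     5     6     7     8     9    10    11
          1     1     1     1     1     1     1     1     1     1     1     1     1
          2     1     1     2     2     3     3     4     4     5     5     6     6
          7     1     1     2     2     3     3     4     5     6     7     8     9

7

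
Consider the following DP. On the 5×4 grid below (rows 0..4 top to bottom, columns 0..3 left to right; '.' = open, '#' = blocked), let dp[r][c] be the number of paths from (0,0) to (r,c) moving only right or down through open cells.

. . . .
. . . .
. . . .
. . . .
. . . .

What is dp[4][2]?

r\c   0   1   2   3
  0   1   1   1   1
  1   1   2   3   4
  2   1   3   6  10
  3   1   4  10  20
  4   1   5  15  35

15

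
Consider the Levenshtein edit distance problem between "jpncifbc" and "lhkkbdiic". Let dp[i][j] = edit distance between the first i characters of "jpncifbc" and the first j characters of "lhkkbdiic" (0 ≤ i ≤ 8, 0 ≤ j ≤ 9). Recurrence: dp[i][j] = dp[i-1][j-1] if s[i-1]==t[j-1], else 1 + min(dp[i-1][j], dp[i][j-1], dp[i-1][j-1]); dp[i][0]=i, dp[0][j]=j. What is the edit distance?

8

   ''  l  h  k  k  b  d  i  i  c
''  0  1  2  3  4  5  6  7  8  9
 j  1  1  2  3  4  5  6  7  8  9
 p  2  2  2  3  4  5  6  7  8  9
 n  3  3  3  3  4  5  6  7  8  9
 c  4  4  4  4  4  5  6  7  8  8
 i  5  5  5  5  5  5  6  6  7  8
 f  6  6  6  6  6  6  6  7  7  8
 b  7  7  7  7  7  6  7  7  8  8
 c  8  8  8  8  8  7  7  8  8  8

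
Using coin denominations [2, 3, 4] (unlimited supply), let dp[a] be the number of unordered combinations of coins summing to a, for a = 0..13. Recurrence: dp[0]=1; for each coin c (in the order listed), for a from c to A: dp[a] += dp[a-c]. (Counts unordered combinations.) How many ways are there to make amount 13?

after  coin     0     1     2     3     4     5     6     7     8     9    10    11    12    13
          2     1     0     1     0     1     0     1     0     1     0     1     0     1     0
          3     1     0     1     1     1     1     2     1     2     2     2     2     3     2
          4     1     0     1     1     2     1     3     2     4     3     5     4     7     5

5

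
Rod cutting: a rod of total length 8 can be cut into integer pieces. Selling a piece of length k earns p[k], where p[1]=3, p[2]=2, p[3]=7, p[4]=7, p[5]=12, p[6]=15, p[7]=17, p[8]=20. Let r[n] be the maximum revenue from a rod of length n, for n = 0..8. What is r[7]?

21

   n    0    1    2    3    4    5    6    7    8
r[n]    0    3    6    9   12   15   18   21   24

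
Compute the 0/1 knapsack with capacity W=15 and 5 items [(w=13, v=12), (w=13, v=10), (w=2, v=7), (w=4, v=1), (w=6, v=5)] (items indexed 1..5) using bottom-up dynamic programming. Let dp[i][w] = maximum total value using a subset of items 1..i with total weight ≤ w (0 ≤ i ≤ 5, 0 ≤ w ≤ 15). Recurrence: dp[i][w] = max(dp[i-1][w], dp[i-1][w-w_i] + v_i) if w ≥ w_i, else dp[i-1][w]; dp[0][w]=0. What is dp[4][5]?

i\w   0   1   2   3   4   5   6   7   8   9  10  11  12  13  14  15
  0   0   0   0   0   0   0   0   0   0   0   0   0   0   0   0   0
  1   0   0   0   0   0   0   0   0   0   0   0   0   0  12  12  12
  2   0   0   0   0   0   0   0   0   0   0   0   0   0  12  12  12
  3   0   0   7   7   7   7   7   7   7   7   7   7   7  12  12  19
  4   0   0   7   7   7   7   8   8   8   8   8   8   8  12  12  19
  5   0   0   7   7   7   7   8   8  12  12  12  12  13  13  13  19

7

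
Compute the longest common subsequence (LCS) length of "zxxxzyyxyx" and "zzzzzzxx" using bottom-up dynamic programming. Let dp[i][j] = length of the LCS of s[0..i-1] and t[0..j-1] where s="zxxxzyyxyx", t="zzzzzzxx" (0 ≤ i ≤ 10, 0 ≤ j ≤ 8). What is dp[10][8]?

4

   ''  z  z  z  z  z  z  x  x
''  0  0  0  0  0  0  0  0  0
 z  0  1  1  1  1  1  1  1  1
 x  0  1  1  1  1  1  1  2  2
 x  0  1  1  1  1  1  1  2  3
 x  0  1  1  1  1  1  1  2  3
 z  0  1  2  2  2  2  2  2  3
 y  0  1  2  2  2  2  2  2  3
 y  0  1  2  2  2  2  2  2  3
 x  0  1  2  2  2  2  2  3  3
 y  0  1  2  2  2  2  2  3  3
 x  0  1  2  2  2  2  2  3  4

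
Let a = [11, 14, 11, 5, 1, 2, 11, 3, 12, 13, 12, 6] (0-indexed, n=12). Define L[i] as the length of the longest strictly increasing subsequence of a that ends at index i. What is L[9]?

5

   i    0    1    2    3    4    5    6    7    8    9   10   11
a[i]   11   14   11    5    1    2   11    3   12   13   12    6
L[i]    1    2    1    1    1    2    3    3    4    5    4    4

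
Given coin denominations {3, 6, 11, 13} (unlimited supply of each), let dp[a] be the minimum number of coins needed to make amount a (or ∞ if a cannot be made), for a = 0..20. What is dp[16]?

 a  0  1  2  3  4  5  6  7  8  9 10 11 12 13 14 15 16 17 18 19 20
dp  0  -  -  1  -  -  1  -  -  2  -  1  2  1  2  3  2  2  3  2  3
(- denotes ∞ / unreachable)

2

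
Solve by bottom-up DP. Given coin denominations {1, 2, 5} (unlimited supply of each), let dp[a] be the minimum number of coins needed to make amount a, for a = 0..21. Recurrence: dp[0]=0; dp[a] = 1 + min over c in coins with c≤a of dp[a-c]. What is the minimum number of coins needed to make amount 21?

5

 a  0  1  2  3  4  5  6  7  8  9 10 11 12 13 14 15 16 17 18 19 20 21
dp  0  1  1  2  2  1  2  2  3  3  2  3  3  4  4  3  4  4  5  5  4  5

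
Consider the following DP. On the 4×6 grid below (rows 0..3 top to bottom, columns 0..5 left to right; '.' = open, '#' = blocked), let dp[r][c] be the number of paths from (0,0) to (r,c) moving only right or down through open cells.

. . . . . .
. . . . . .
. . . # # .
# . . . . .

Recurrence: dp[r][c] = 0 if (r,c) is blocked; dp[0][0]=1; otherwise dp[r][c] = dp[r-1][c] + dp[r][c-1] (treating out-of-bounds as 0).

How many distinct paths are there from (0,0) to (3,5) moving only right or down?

15

r\c   0   1   2   3   4   5
  0   1   1   1   1   1   1
  1   1   2   3   4   5   6
  2   1   3   6   0   0   6
  3   0   3   9   9   9  15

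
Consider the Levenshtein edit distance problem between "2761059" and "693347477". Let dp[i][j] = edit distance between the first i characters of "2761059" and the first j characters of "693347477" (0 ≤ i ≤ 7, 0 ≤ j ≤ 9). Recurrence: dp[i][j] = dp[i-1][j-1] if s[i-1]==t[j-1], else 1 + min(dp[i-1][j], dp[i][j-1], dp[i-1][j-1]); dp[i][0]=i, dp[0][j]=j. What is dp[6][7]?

   ''  6  9  3  3  4  7  4  7  7
''  0  1  2  3  4  5  6  7  8  9
 2  1  1  2  3  4  5  6  7  8  9
 7  2  2  2  3  4  5  5  6  7  8
 6  3  2  3  3  4  5  6  6  7  8
 1  4  3  3  4  4  5  6  7  7  8
 0  5  4  4  4  5  5  6  7  8  8
 5  6  5  5  5  5  6  6  7  8  9
 9  7  6  5  6  6  6  7  7  8  9

7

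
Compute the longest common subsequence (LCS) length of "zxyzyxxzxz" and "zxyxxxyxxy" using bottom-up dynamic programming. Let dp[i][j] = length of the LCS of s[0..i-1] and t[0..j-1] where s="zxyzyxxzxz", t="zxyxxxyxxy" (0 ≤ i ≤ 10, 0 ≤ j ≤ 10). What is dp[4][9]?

3

   ''  z  x  y  x  x  x  y  x  x  y
''  0  0  0  0  0  0  0  0  0  0  0
 z  0  1  1  1  1  1  1  1  1  1  1
 x  0  1  2  2  2  2  2  2  2  2  2
 y  0  1  2  3  3  3  3  3  3  3  3
 z  0  1  2  3  3  3  3  3  3  3  3
 y  0  1  2  3  3  3  3  4  4  4  4
 x  0  1  2  3  4  4  4  4  5  5  5
 x  0  1  2  3  4  5  5  5  5  6  6
 z  0  1  2  3  4  5  5  5  5  6  6
 x  0  1  2  3  4  5  6  6  6  6  6
 z  0  1  2  3  4  5  6  6  6  6  6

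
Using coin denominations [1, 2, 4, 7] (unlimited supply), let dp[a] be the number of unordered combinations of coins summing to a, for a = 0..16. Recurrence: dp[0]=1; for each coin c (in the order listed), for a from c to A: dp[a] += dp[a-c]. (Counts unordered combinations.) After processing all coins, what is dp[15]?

after  coin     0     1     2     3     4     5     6     7     8     9    10    11    12    13    14    15    16
          1     1     1     1     1     1     1     1     1     1     1     1     1     1     1     1     1     1
          2     1     1     2     2     3     3     4     4     5     5     6     6     7     7     8     8     9
          4     1     1     2     2     4     4     6     6     9     9    12    12    16    16    20    20    25
          7     1     1     2     2     4     4     6     7    10    11    14    16    20    22    27    30    36

30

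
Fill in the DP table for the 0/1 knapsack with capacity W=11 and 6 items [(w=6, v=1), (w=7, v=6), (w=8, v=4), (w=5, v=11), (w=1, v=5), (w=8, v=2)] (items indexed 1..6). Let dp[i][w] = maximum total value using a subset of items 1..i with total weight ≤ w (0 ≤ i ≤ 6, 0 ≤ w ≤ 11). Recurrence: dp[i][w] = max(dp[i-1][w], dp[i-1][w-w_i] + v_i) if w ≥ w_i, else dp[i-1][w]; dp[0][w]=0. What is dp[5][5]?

11

i\w   0   1   2   3   4   5   6   7   8   9  10  11
  0   0   0   0   0   0   0   0   0   0   0   0   0
  1   0   0   0   0   0   0   1   1   1   1   1   1
  2   0   0   0   0   0   0   1   6   6   6   6   6
  3   0   0   0   0   0   0   1   6   6   6   6   6
  4   0   0   0   0   0  11  11  11  11  11  11  12
  5   0   5   5   5   5  11  16  16  16  16  16  16
  6   0   5   5   5   5  11  16  16  16  16  16  16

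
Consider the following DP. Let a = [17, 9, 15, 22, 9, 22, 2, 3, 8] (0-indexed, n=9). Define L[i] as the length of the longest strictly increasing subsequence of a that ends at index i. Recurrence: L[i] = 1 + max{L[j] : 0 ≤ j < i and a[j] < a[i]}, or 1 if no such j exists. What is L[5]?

   i    0    1    2    3    4    5    6    7    8
a[i]   17    9   15   22    9   22    2    3    8
L[i]    1    1    2    3    1    3    1    2    3

3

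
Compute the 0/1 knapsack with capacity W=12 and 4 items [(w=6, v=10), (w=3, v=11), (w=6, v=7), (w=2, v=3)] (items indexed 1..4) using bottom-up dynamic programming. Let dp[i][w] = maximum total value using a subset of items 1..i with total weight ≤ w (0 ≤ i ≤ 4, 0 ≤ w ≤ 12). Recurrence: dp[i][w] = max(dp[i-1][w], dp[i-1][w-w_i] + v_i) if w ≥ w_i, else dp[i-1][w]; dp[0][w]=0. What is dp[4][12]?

i\w   0   1   2   3   4   5   6   7   8   9  10  11  12
  0   0   0   0   0   0   0   0   0   0   0   0   0   0
  1   0   0   0   0   0   0  10  10  10  10  10  10  10
  2   0   0   0  11  11  11  11  11  11  21  21  21  21
  3   0   0   0  11  11  11  11  11  11  21  21  21  21
  4   0   0   3  11  11  14  14  14  14  21  21  24  24

24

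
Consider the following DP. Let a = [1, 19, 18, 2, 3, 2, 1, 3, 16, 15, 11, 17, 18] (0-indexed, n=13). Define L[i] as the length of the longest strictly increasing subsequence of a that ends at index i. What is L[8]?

   i    0    1    2    3    4    5    6    7    8    9   10   11   12
a[i]    1   19   18    2    3    2    1    3   16   15   11   17   18
L[i]    1    2    2    2    3    2    1    3    4    4    4    5    6

4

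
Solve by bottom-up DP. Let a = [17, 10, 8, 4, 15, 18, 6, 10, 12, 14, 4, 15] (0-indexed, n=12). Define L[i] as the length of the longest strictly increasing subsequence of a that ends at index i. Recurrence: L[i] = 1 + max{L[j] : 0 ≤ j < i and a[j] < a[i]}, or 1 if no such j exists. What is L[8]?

4

   i    0    1    2    3    4    5    6    7    8    9   10   11
a[i]   17   10    8    4   15   18    6   10   12   14    4   15
L[i]    1    1    1    1    2    3    2    3    4    5    1    6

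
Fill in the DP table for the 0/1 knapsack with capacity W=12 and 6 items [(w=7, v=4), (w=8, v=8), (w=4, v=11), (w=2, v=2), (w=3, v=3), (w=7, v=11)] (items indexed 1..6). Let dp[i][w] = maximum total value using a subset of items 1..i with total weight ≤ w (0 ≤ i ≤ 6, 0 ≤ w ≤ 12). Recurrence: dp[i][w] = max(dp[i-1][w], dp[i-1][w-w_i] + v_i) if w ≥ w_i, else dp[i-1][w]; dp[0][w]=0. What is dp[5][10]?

i\w   0   1   2   3   4   5   6   7   8   9  10  11  12
  0   0   0   0   0   0   0   0   0   0   0   0   0   0
  1   0   0   0   0   0   0   0   4   4   4   4   4   4
  2   0   0   0   0   0   0   0   4   8   8   8   8   8
  3   0   0   0   0  11  11  11  11  11  11  11  15  19
  4   0   0   2   2  11  11  13  13  13  13  13  15  19
  5   0   0   2   3  11  11  13  14  14  16  16  16  19
  6   0   0   2   3  11  11  13  14  14  16  16  22  22

16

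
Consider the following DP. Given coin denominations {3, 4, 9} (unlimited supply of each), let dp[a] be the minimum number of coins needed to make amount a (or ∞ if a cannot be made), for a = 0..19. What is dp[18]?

 a  0  1  2  3  4  5  6  7  8  9 10 11 12 13 14 15 16 17 18 19
dp  0  -  -  1  1  -  2  2  2  1  3  3  2  2  4  3  3  3  2  4
(- denotes ∞ / unreachable)

2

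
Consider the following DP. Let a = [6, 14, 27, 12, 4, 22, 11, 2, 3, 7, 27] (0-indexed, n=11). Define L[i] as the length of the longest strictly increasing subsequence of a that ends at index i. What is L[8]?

   i    0    1    2    3    4    5    6    7    8    9   10
a[i]    6   14   27   12    4   22   11    2    3    7   27
L[i]    1    2    3    2    1    3    2    1    2    3    4

2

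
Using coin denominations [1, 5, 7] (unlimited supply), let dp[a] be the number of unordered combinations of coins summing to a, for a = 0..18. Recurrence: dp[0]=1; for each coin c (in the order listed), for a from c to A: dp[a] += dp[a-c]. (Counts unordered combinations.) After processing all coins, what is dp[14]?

after  coin     0     1     2     3     4     5     6     7     8     9    10    11    12    13    14    15    16    17    18
          1     1     1     1     1     1     1     1     1     1     1     1     1     1     1     1     1     1     1     1
          5     1     1     1     1     1     2     2     2     2     2     3     3     3     3     3     4     4     4     4
          7     1     1     1     1     1     2     2     3     3     3     4     4     5     5     6     7     7     8     8

6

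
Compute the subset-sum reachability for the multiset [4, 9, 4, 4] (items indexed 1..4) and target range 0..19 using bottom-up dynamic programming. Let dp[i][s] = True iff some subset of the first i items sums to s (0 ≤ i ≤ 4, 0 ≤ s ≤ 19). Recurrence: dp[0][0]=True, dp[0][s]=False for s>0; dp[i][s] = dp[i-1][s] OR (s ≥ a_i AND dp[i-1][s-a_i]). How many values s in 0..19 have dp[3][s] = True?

6

i\s   0   1   2   3   4   5   6   7   8   9  10  11  12  13  14  15  16  17  18  19
  0   T   F   F   F   F   F   F   F   F   F   F   F   F   F   F   F   F   F   F   F
  1   T   F   F   F   T   F   F   F   F   F   F   F   F   F   F   F   F   F   F   F
  2   T   F   F   F   T   F   F   F   F   T   F   F   F   T   F   F   F   F   F   F
  3   T   F   F   F   T   F   F   F   T   T   F   F   F   T   F   F   F   T   F   F
  4   T   F   F   F   T   F   F   F   T   T   F   F   T   T   F   F   F   T   F   F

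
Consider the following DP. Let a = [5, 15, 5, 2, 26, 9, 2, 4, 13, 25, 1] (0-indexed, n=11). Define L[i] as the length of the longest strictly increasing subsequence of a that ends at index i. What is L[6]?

   i    0    1    2    3    4    5    6    7    8    9   10
a[i]    5   15    5    2   26    9    2    4   13   25    1
L[i]    1    2    1    1    3    2    1    2    3    4    1

1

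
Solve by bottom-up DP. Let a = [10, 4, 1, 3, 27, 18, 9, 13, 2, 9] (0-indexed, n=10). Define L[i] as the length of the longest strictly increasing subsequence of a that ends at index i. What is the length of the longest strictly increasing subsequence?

   i    0    1    2    3    4    5    6    7    8    9
a[i]   10    4    1    3   27   18    9   13    2    9
L[i]    1    1    1    2    3    3    3    4    2    3

4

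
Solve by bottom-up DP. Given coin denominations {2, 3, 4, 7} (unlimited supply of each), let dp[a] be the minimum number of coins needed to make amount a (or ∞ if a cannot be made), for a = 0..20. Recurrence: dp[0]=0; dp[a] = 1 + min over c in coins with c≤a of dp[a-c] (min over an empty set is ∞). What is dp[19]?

 a  0  1  2  3  4  5  6  7  8  9 10 11 12 13 14 15 16 17 18 19 20
dp  0  -  1  1  1  2  2  1  2  2  2  2  3  3  2  3  3  3  3  4  4
(- denotes ∞ / unreachable)

4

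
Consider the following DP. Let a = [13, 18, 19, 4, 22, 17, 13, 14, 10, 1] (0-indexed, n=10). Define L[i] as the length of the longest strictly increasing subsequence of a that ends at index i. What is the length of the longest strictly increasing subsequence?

4

   i    0    1    2    3    4    5    6    7    8    9
a[i]   13   18   19    4   22   17   13   14   10    1
L[i]    1    2    3    1    4    2    2    3    2    1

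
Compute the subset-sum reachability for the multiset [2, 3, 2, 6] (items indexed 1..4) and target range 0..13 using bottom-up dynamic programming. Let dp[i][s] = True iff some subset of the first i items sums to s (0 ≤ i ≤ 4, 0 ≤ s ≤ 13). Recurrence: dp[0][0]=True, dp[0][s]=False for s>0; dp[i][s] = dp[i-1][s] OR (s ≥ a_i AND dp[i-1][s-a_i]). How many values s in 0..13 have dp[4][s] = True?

12

i\s   0   1   2   3   4   5   6   7   8   9  10  11  12  13
  0   T   F   F   F   F   F   F   F   F   F   F   F   F   F
  1   T   F   T   F   F   F   F   F   F   F   F   F   F   F
  2   T   F   T   T   F   T   F   F   F   F   F   F   F   F
  3   T   F   T   T   T   T   F   T   F   F   F   F   F   F
  4   T   F   T   T   T   T   T   T   T   T   T   T   F   T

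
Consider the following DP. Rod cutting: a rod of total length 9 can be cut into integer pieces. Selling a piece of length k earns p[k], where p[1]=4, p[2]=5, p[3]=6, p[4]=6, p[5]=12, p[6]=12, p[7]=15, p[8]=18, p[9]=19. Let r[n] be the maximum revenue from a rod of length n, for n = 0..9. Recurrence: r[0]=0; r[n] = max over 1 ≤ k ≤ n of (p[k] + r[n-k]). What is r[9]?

36

   n    0    1    2    3    4    5    6    7    8    9
r[n]    0    4    8   12   16   20   24   28   32   36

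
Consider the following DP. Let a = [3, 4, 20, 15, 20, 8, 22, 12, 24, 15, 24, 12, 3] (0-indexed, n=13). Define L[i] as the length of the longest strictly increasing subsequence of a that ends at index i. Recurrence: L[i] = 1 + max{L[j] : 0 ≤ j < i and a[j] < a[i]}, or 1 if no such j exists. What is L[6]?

5

   i    0    1    2    3    4    5    6    7    8    9   10   11   12
a[i]    3    4   20   15   20    8   22   12   24   15   24   12    3
L[i]    1    2    3    3    4    3    5    4    6    5    6    4    1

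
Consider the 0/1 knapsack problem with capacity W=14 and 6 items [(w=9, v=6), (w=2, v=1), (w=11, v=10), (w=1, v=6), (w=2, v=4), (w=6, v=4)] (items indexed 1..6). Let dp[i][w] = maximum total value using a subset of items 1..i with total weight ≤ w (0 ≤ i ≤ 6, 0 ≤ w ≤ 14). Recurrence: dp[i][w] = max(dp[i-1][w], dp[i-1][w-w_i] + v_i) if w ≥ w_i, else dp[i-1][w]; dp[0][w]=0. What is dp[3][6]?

i\w   0   1   2   3   4   5   6   7   8   9  10  11  12  13  14
  0   0   0   0   0   0   0   0   0   0   0   0   0   0   0   0
  1   0   0   0   0   0   0   0   0   0   6   6   6   6   6   6
  2   0   0   1   1   1   1   1   1   1   6   6   7   7   7   7
  3   0   0   1   1   1   1   1   1   1   6   6  10  10  11  11
  4   0   6   6   7   7   7   7   7   7   7  12  12  16  16  17
  5   0   6   6  10  10  11  11  11  11  11  12  12  16  16  20
  6   0   6   6  10  10  11  11  11  11  14  14  15  16  16  20

1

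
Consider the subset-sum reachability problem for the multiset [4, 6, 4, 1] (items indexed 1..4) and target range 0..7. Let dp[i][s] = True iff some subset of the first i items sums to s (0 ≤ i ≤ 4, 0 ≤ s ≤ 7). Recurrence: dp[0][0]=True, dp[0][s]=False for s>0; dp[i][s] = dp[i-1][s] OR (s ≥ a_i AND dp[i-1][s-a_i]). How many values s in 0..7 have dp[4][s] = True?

i\s   0   1   2   3   4   5   6   7
  0   T   F   F   F   F   F   F   F
  1   T   F   F   F   T   F   F   F
  2   T   F   F   F   T   F   T   F
  3   T   F   F   F   T   F   T   F
  4   T   T   F   F   T   T   T   T

6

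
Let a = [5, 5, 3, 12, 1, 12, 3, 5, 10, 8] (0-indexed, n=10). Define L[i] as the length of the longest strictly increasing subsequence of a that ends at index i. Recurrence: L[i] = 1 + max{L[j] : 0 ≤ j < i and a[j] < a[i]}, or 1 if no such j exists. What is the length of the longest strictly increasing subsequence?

4

   i    0    1    2    3    4    5    6    7    8    9
a[i]    5    5    3   12    1   12    3    5   10    8
L[i]    1    1    1    2    1    2    2    3    4    4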